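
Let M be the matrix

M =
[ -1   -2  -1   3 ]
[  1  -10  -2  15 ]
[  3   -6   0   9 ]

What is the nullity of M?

Row reduce to echelon form.
R2 ← R2 + R1: [0, -12, -3, 18]
R3 ← R3 + (3)·R1: [0, -12, -3, 18]
R3 ← R3 − R2: [0, 0, 0, 0]
2 nonzero rows, so rank(M) = 2.
M has 4 columns; by rank–nullity, nullity = 4 − 2 = 2.

2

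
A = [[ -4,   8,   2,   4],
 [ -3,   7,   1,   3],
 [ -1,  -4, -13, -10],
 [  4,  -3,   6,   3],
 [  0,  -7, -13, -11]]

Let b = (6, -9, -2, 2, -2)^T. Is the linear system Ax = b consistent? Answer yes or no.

Row reduce the augmented matrix [A | b].
R2 ← R2 − (3/4)·R1: [0, 1, -1/2, 0, -27/2]
R3 ← R3 − (1/4)·R1: [0, -6, -27/2, -11, -7/2]
R4 ← R4 + R1: [0, 5, 8, 7, 8]
R3 ← R3 + (6)·R2: [0, 0, -33/2, -11, -169/2]
R4 ← R4 − (5)·R2: [0, 0, 21/2, 7, 151/2]
R5 ← R5 + (7)·R2: [0, 0, -33/2, -11, -193/2]
R4 ← R4 + (7/11)·R3: [0, 0, 0, 0, 239/11]
R5 ← R5 − R3: [0, 0, 0, 0, -12]
R5 ← R5 + (132/239)·R4: [0, 0, 0, 0, 0]
The echelon form has 4 nonzero rows; the last pivot sits in the augmented column, so rank(A) = 3 but rank([A|b]) = 4.
Since the ranks differ, the system is inconsistent.

no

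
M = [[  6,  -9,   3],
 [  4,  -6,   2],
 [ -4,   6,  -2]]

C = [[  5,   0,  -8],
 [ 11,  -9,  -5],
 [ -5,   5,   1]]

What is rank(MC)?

First compute MC:
[[-84,  96,   0],
 [-56,  64,   0],
 [ 56, -64,   0]]
Now row reduce the product.
R2 ← R2 − (2/3)·R1: [0, 0, 0]
R3 ← R3 + (2/3)·R1: [0, 0, 0]
1 nonzero row, so rank(MC) = 1.

1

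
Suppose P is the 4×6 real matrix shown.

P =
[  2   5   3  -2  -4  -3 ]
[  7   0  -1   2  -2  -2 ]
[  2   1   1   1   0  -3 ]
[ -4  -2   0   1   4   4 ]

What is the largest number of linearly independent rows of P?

4

Row reduce to echelon form.
R2 ← R2 − (7/2)·R1: [0, -35/2, -23/2, 9, 12, 17/2]
R3 ← R3 − R1: [0, -4, -2, 3, 4, 0]
R4 ← R4 + (2)·R1: [0, 8, 6, -3, -4, -2]
R3 ← R3 − (8/35)·R2: [0, 0, 22/35, 33/35, 44/35, -68/35]
R4 ← R4 + (16/35)·R2: [0, 0, 26/35, 39/35, 52/35, 66/35]
R4 ← R4 − (13/11)·R3: [0, 0, 0, 0, 0, 46/11]
Echelon form has 4 nonzero rows, so rank(P) = 4.
The rank gives the maximum number of linearly independent rows: 4.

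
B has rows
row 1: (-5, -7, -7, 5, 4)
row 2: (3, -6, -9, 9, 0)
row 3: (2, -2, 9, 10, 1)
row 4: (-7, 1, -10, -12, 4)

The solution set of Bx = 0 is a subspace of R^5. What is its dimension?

1

Row reduce to echelon form.
R2 ← R2 + (3/5)·R1: [0, -51/5, -66/5, 12, 12/5]
R3 ← R3 + (2/5)·R1: [0, -24/5, 31/5, 12, 13/5]
R4 ← R4 − (7/5)·R1: [0, 54/5, -1/5, -19, -8/5]
R3 ← R3 − (8/17)·R2: [0, 0, 211/17, 108/17, 25/17]
R4 ← R4 + (18/17)·R2: [0, 0, -241/17, -107/17, 16/17]
R4 ← R4 + (241/211)·R3: [0, 0, 0, 203/211, 553/211]
4 nonzero rows, so rank(B) = 4.
B has 5 columns; by rank–nullity, nullity = 5 − 4 = 1.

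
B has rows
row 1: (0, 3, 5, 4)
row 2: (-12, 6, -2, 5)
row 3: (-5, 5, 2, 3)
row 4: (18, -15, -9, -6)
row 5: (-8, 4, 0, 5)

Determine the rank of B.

Row reduce to echelon form.
Swap R1 ↔ R2
R3 ← R3 − (5/12)·R1: [0, 5/2, 17/6, 11/12]
R4 ← R4 + (3/2)·R1: [0, -6, -12, 3/2]
R5 ← R5 − (2/3)·R1: [0, 0, 4/3, 5/3]
R3 ← R3 − (5/6)·R2: [0, 0, -4/3, -29/12]
R4 ← R4 + (2)·R2: [0, 0, -2, 19/2]
R4 ← R4 − (3/2)·R3: [0, 0, 0, 105/8]
R5 ← R5 + R3: [0, 0, 0, -3/4]
R5 ← R5 + (2/35)·R4: [0, 0, 0, 0]
Echelon form has 4 nonzero rows, so rank(B) = 4.

4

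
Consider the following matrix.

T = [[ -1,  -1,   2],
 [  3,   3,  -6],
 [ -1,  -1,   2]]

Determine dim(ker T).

Row reduce to echelon form.
R2 ← R2 + (3)·R1: [0, 0, 0]
R3 ← R3 − R1: [0, 0, 0]
1 nonzero row, so rank(T) = 1.
T has 3 columns; by rank–nullity, nullity = 3 − 1 = 2.

2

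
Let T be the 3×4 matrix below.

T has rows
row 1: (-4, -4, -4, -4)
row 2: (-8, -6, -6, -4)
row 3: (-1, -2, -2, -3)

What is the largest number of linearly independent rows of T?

Row reduce to echelon form.
R2 ← R2 − (2)·R1: [0, 2, 2, 4]
R3 ← R3 − (1/4)·R1: [0, -1, -1, -2]
R3 ← R3 + (1/2)·R2: [0, 0, 0, 0]
Echelon form has 2 nonzero rows, so rank(T) = 2.
The rank gives the maximum number of linearly independent rows: 2.

2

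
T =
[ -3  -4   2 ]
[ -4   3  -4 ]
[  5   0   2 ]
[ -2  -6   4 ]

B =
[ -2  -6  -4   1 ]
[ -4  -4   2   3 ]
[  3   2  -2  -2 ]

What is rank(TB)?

First compute TB:
[[ 28,  38,   0, -19],
 [-16,   4,  30,  13],
 [ -4, -26, -24,   1],
 [ 40,  44, -12, -28]]
Now row reduce the product.
R2 ← R2 + (4/7)·R1: [0, 180/7, 30, 15/7]
R3 ← R3 + (1/7)·R1: [0, -144/7, -24, -12/7]
R4 ← R4 − (10/7)·R1: [0, -72/7, -12, -6/7]
R3 ← R3 + (4/5)·R2: [0, 0, 0, 0]
R4 ← R4 + (2/5)·R2: [0, 0, 0, 0]
2 nonzero rows, so rank(TB) = 2.

2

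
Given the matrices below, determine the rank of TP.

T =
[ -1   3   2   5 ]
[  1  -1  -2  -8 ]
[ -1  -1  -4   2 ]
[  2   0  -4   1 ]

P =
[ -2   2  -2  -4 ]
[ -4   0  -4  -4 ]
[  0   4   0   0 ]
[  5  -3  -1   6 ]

4

First compute TP:
[[ 15,  -9, -15,  22],
 [-38,  18,  10, -48],
 [ 16, -24,   4,  20],
 [  1, -15,  -5,  -2]]
Now row reduce the product.
R2 ← R2 + (38/15)·R1: [0, -24/5, -28, 116/15]
R3 ← R3 − (16/15)·R1: [0, -72/5, 20, -52/15]
R4 ← R4 − (1/15)·R1: [0, -72/5, -4, -52/15]
R3 ← R3 − (3)·R2: [0, 0, 104, -80/3]
R4 ← R4 − (3)·R2: [0, 0, 80, -80/3]
R4 ← R4 − (10/13)·R3: [0, 0, 0, -80/13]
4 nonzero rows, so rank(TP) = 4.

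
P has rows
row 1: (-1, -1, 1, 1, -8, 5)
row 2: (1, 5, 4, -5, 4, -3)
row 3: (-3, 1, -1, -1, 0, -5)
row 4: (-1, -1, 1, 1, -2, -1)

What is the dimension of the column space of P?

4

Row reduce to echelon form.
R2 ← R2 + R1: [0, 4, 5, -4, -4, 2]
R3 ← R3 − (3)·R1: [0, 4, -4, -4, 24, -20]
R4 ← R4 − R1: [0, 0, 0, 0, 6, -6]
R3 ← R3 − R2: [0, 0, -9, 0, 28, -22]
Echelon form has 4 nonzero rows, so rank(P) = 4.
The column space has dimension equal to the rank: 4.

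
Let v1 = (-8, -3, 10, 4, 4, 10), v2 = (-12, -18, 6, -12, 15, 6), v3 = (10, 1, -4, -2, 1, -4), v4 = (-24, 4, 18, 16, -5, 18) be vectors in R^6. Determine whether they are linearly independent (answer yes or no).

no

Form the matrix with these vectors as rows and row reduce.
R2 ← R2 − (3/2)·R1: [0, -27/2, -9, -18, 9, -9]
R3 ← R3 + (5/4)·R1: [0, -11/4, 17/2, 3, 6, 17/2]
R4 ← R4 − (3)·R1: [0, 13, -12, 4, -17, -12]
R3 ← R3 − (11/54)·R2: [0, 0, 31/3, 20/3, 25/6, 31/3]
R4 ← R4 + (26/27)·R2: [0, 0, -62/3, -40/3, -25/3, -62/3]
R4 ← R4 + (2)·R3: [0, 0, 0, 0, 0, 0]
3 nonzero rows, so the 4 vectors span a space of dimension 3.
Since 3 < 4, the vectors are linearly dependent.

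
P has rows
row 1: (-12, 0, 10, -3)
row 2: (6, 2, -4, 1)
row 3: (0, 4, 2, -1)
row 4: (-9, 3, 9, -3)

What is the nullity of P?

Row reduce to echelon form.
R2 ← R2 + (1/2)·R1: [0, 2, 1, -1/2]
R4 ← R4 − (3/4)·R1: [0, 3, 3/2, -3/4]
R3 ← R3 − (2)·R2: [0, 0, 0, 0]
R4 ← R4 − (3/2)·R2: [0, 0, 0, 0]
2 nonzero rows, so rank(P) = 2.
P has 4 columns; by rank–nullity, nullity = 4 − 2 = 2.

2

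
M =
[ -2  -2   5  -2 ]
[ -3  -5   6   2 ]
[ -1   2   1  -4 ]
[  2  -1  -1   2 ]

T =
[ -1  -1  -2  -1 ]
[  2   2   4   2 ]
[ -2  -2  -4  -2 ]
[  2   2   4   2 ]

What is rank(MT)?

First compute MT:
[[-16, -16, -32, -16],
 [-15, -15, -30, -15],
 [ -5,  -5, -10,  -5],
 [  2,   2,   4,   2]]
Now row reduce the product.
R2 ← R2 − (15/16)·R1: [0, 0, 0, 0]
R3 ← R3 − (5/16)·R1: [0, 0, 0, 0]
R4 ← R4 + (1/8)·R1: [0, 0, 0, 0]
1 nonzero row, so rank(MT) = 1.

1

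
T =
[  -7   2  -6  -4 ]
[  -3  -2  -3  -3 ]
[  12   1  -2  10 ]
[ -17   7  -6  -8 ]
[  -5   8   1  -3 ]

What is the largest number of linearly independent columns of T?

Row reduce to echelon form.
R2 ← R2 − (3/7)·R1: [0, -20/7, -3/7, -9/7]
R3 ← R3 + (12/7)·R1: [0, 31/7, -86/7, 22/7]
R4 ← R4 − (17/7)·R1: [0, 15/7, 60/7, 12/7]
R5 ← R5 − (5/7)·R1: [0, 46/7, 37/7, -1/7]
R3 ← R3 + (31/20)·R2: [0, 0, -259/20, 23/20]
R4 ← R4 + (3/4)·R2: [0, 0, 33/4, 3/4]
R5 ← R5 + (23/10)·R2: [0, 0, 43/10, -31/10]
R4 ← R4 + (165/259)·R3: [0, 0, 0, 384/259]
R5 ← R5 + (86/259)·R3: [0, 0, 0, -704/259]
R5 ← R5 + (11/6)·R4: [0, 0, 0, 0]
Echelon form has 4 nonzero rows, so rank(T) = 4.
The rank gives the maximum number of linearly independent columns: 4.

4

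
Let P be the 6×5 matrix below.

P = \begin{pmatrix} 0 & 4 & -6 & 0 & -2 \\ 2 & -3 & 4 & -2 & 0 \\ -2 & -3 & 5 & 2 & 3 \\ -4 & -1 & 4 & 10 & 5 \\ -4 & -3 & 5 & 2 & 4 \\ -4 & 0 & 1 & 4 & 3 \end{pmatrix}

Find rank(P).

3

Row reduce to echelon form.
Swap R1 ↔ R2
R3 ← R3 + R1: [0, -6, 9, 0, 3]
R4 ← R4 + (2)·R1: [0, -7, 12, 6, 5]
R5 ← R5 + (2)·R1: [0, -9, 13, -2, 4]
R6 ← R6 + (2)·R1: [0, -6, 9, 0, 3]
R3 ← R3 + (3/2)·R2: [0, 0, 0, 0, 0]
R4 ← R4 + (7/4)·R2: [0, 0, 3/2, 6, 3/2]
R5 ← R5 + (9/4)·R2: [0, 0, -1/2, -2, -1/2]
R6 ← R6 + (3/2)·R2: [0, 0, 0, 0, 0]
Swap R3 ↔ R4
R5 ← R5 + (1/3)·R3: [0, 0, 0, 0, 0]
Echelon form has 3 nonzero rows, so rank(P) = 3.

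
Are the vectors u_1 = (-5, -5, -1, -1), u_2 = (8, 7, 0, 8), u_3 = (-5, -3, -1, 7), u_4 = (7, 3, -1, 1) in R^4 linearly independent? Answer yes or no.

no

Form the matrix with these vectors as rows and row reduce.
R2 ← R2 + (8/5)·R1: [0, -1, -8/5, 32/5]
R3 ← R3 − R1: [0, 2, 0, 8]
R4 ← R4 + (7/5)·R1: [0, -4, -12/5, -2/5]
R3 ← R3 + (2)·R2: [0, 0, -16/5, 104/5]
R4 ← R4 − (4)·R2: [0, 0, 4, -26]
R4 ← R4 + (5/4)·R3: [0, 0, 0, 0]
3 nonzero rows, so the 4 vectors span a space of dimension 3.
Since 3 < 4, the vectors are linearly dependent.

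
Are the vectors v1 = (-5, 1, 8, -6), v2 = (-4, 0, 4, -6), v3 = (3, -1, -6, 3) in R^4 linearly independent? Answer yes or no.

Form the matrix with these vectors as rows and row reduce.
R2 ← R2 − (4/5)·R1: [0, -4/5, -12/5, -6/5]
R3 ← R3 + (3/5)·R1: [0, -2/5, -6/5, -3/5]
R3 ← R3 − (1/2)·R2: [0, 0, 0, 0]
2 nonzero rows, so the 3 vectors span a space of dimension 2.
Since 2 < 3, the vectors are linearly dependent.

no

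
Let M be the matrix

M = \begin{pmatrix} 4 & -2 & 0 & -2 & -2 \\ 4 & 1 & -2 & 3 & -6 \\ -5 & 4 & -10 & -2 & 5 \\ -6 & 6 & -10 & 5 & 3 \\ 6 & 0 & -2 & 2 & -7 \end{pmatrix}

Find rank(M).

4

Row reduce to echelon form.
R2 ← R2 − R1: [0, 3, -2, 5, -4]
R3 ← R3 + (5/4)·R1: [0, 3/2, -10, -9/2, 5/2]
R4 ← R4 + (3/2)·R1: [0, 3, -10, 2, 0]
R5 ← R5 − (3/2)·R1: [0, 3, -2, 5, -4]
R3 ← R3 − (1/2)·R2: [0, 0, -9, -7, 9/2]
R4 ← R4 − R2: [0, 0, -8, -3, 4]
R5 ← R5 − R2: [0, 0, 0, 0, 0]
R4 ← R4 − (8/9)·R3: [0, 0, 0, 29/9, 0]
Echelon form has 4 nonzero rows, so rank(M) = 4.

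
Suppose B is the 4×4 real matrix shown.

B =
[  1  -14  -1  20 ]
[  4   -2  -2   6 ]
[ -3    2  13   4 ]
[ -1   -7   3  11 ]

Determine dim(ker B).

Row reduce to echelon form.
R2 ← R2 − (4)·R1: [0, 54, 2, -74]
R3 ← R3 + (3)·R1: [0, -40, 10, 64]
R4 ← R4 + R1: [0, -21, 2, 31]
R3 ← R3 + (20/27)·R2: [0, 0, 310/27, 248/27]
R4 ← R4 + (7/18)·R2: [0, 0, 25/9, 20/9]
R4 ← R4 − (15/62)·R3: [0, 0, 0, 0]
3 nonzero rows, so rank(B) = 3.
B has 4 columns; by rank–nullity, nullity = 4 − 3 = 1.

1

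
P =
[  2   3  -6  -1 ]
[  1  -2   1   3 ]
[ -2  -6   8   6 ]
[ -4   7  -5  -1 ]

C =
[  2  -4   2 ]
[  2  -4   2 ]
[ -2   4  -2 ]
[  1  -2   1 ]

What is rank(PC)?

1

First compute PC:
[[ 21, -42,  21],
 [ -1,   2,  -1],
 [-26,  52, -26],
 [ 15, -30,  15]]
Now row reduce the product.
R2 ← R2 + (1/21)·R1: [0, 0, 0]
R3 ← R3 + (26/21)·R1: [0, 0, 0]
R4 ← R4 − (5/7)·R1: [0, 0, 0]
1 nonzero row, so rank(PC) = 1.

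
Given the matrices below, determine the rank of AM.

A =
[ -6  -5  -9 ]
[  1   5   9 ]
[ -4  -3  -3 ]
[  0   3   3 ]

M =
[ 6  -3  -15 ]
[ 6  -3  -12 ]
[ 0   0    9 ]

First compute AM:
[[-66,  33,  69],
 [ 36, -18,   6],
 [-42,  21,  69],
 [ 18,  -9,  -9]]
Now row reduce the product.
R2 ← R2 + (6/11)·R1: [0, 0, 480/11]
R3 ← R3 − (7/11)·R1: [0, 0, 276/11]
R4 ← R4 + (3/11)·R1: [0, 0, 108/11]
R3 ← R3 − (23/40)·R2: [0, 0, 0]
R4 ← R4 − (9/40)·R2: [0, 0, 0]
2 nonzero rows, so rank(AM) = 2.

2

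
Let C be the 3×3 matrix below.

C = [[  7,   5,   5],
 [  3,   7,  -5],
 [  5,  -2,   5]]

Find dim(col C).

Row reduce to echelon form.
R2 ← R2 − (3/7)·R1: [0, 34/7, -50/7]
R3 ← R3 − (5/7)·R1: [0, -39/7, 10/7]
R3 ← R3 + (39/34)·R2: [0, 0, -115/17]
Echelon form has 3 nonzero rows, so rank(C) = 3.
The column space has dimension equal to the rank: 3.

3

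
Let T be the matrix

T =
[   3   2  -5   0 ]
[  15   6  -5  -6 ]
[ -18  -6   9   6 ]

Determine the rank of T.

3

Row reduce to echelon form.
R2 ← R2 − (5)·R1: [0, -4, 20, -6]
R3 ← R3 + (6)·R1: [0, 6, -21, 6]
R3 ← R3 + (3/2)·R2: [0, 0, 9, -3]
Echelon form has 3 nonzero rows, so rank(T) = 3.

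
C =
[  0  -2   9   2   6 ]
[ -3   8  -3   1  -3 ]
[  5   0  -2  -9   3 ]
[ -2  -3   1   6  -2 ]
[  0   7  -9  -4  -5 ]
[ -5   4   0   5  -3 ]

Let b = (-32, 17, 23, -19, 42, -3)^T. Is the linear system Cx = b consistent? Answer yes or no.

yes

Row reduce the augmented matrix [C | b].
Swap R1 ↔ R2
R3 ← R3 + (5/3)·R1: [0, 40/3, -7, -22/3, -2, 154/3]
R4 ← R4 − (2/3)·R1: [0, -25/3, 3, 16/3, 0, -91/3]
R6 ← R6 − (5/3)·R1: [0, -28/3, 5, 10/3, 2, -94/3]
R3 ← R3 + (20/3)·R2: [0, 0, 53, 6, 38, -162]
R4 ← R4 − (25/6)·R2: [0, 0, -69/2, -3, -25, 103]
R5 ← R5 + (7/2)·R2: [0, 0, 45/2, 3, 16, -70]
R6 ← R6 − (14/3)·R2: [0, 0, -37, -6, -26, 118]
R4 ← R4 + (69/106)·R3: [0, 0, 0, 48/53, -14/53, -130/53]
R5 ← R5 − (45/106)·R3: [0, 0, 0, 24/53, -7/53, -65/53]
R6 ← R6 + (37/53)·R3: [0, 0, 0, -96/53, 28/53, 260/53]
R5 ← R5 − (1/2)·R4: [0, 0, 0, 0, 0, 0]
R6 ← R6 + (2)·R4: [0, 0, 0, 0, 0, 0]
The echelon form has 4 nonzero rows, and every pivot lies in the first 5 columns, so rank(C) = rank([C|b]) = 4.
The system is consistent.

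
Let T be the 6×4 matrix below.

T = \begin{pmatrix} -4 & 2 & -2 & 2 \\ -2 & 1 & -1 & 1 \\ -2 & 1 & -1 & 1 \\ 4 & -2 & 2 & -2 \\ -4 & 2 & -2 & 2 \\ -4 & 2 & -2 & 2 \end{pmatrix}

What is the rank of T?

1

Row reduce to echelon form.
R2 ← R2 − (1/2)·R1: [0, 0, 0, 0]
R3 ← R3 − (1/2)·R1: [0, 0, 0, 0]
R4 ← R4 + R1: [0, 0, 0, 0]
R5 ← R5 − R1: [0, 0, 0, 0]
R6 ← R6 − R1: [0, 0, 0, 0]
Echelon form has 1 nonzero row, so rank(T) = 1.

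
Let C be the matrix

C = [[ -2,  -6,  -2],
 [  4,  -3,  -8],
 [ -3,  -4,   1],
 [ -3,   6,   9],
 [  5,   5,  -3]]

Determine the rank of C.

Row reduce to echelon form.
R2 ← R2 + (2)·R1: [0, -15, -12]
R3 ← R3 − (3/2)·R1: [0, 5, 4]
R4 ← R4 − (3/2)·R1: [0, 15, 12]
R5 ← R5 + (5/2)·R1: [0, -10, -8]
R3 ← R3 + (1/3)·R2: [0, 0, 0]
R4 ← R4 + R2: [0, 0, 0]
R5 ← R5 − (2/3)·R2: [0, 0, 0]
Echelon form has 2 nonzero rows, so rank(C) = 2.

2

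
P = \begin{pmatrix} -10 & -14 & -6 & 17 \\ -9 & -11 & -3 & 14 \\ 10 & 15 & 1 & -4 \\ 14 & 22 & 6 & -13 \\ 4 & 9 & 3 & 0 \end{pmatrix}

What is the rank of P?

Row reduce to echelon form.
R2 ← R2 − (9/10)·R1: [0, 8/5, 12/5, -13/10]
R3 ← R3 + R1: [0, 1, -5, 13]
R4 ← R4 + (7/5)·R1: [0, 12/5, -12/5, 54/5]
R5 ← R5 + (2/5)·R1: [0, 17/5, 3/5, 34/5]
R3 ← R3 − (5/8)·R2: [0, 0, -13/2, 221/16]
R4 ← R4 − (3/2)·R2: [0, 0, -6, 51/4]
R5 ← R5 − (17/8)·R2: [0, 0, -9/2, 153/16]
R4 ← R4 − (12/13)·R3: [0, 0, 0, 0]
R5 ← R5 − (9/13)·R3: [0, 0, 0, 0]
Echelon form has 3 nonzero rows, so rank(P) = 3.

3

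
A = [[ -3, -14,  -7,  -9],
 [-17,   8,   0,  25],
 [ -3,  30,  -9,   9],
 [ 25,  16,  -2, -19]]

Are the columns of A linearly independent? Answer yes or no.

Row reduce A to echelon form.
R2 ← R2 − (17/3)·R1: [0, 262/3, 119/3, 76]
R3 ← R3 − R1: [0, 44, -2, 18]
R4 ← R4 + (25/3)·R1: [0, -302/3, -181/3, -94]
R3 ← R3 − (66/131)·R2: [0, 0, -2880/131, -2658/131]
R4 ← R4 + (151/131)·R2: [0, 0, -1914/131, -838/131]
R4 ← R4 − (319/480)·R3: [0, 0, 0, 567/80]
4 pivots among 4 columns.
Every column is a pivot column, so the columns are linearly independent.

yes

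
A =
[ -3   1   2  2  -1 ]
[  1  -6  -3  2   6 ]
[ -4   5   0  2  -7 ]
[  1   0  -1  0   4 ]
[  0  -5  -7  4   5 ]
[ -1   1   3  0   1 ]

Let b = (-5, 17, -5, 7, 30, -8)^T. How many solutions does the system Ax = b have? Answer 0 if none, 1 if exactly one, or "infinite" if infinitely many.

Row reduce the augmented matrix [A | b].
R2 ← R2 + (1/3)·R1: [0, -17/3, -7/3, 8/3, 17/3, 46/3]
R3 ← R3 − (4/3)·R1: [0, 11/3, -8/3, -2/3, -17/3, 5/3]
R4 ← R4 + (1/3)·R1: [0, 1/3, -1/3, 2/3, 11/3, 16/3]
R6 ← R6 − (1/3)·R1: [0, 2/3, 7/3, -2/3, 4/3, -19/3]
R3 ← R3 + (11/17)·R2: [0, 0, -71/17, 18/17, -2, 197/17]
R4 ← R4 + (1/17)·R2: [0, 0, -8/17, 14/17, 4, 106/17]
R5 ← R5 − (15/17)·R2: [0, 0, -84/17, 28/17, 0, 280/17]
R6 ← R6 + (2/17)·R2: [0, 0, 35/17, -6/17, 2, -77/17]
R4 ← R4 − (8/71)·R3: [0, 0, 0, 50/71, 300/71, 350/71]
R5 ← R5 − (84/71)·R3: [0, 0, 0, 28/71, 168/71, 196/71]
R6 ← R6 + (35/71)·R3: [0, 0, 0, 12/71, 72/71, 84/71]
R5 ← R5 − (14/25)·R4: [0, 0, 0, 0, 0, 0]
R6 ← R6 − (6/25)·R4: [0, 0, 0, 0, 0, 0]
The echelon form has 4 nonzero rows, and every pivot lies in the first 5 columns, so rank(A) = rank([A|b]) = 4.
The system is consistent.
rank = 4 < 5 unknowns, so there are infinitely many solutions.

infinite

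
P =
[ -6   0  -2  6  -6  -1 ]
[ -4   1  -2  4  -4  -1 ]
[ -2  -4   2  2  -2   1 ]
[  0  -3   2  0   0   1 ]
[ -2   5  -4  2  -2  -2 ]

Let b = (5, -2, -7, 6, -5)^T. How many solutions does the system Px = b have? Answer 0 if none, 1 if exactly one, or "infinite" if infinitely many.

0

Row reduce the augmented matrix [P | b].
R2 ← R2 − (2/3)·R1: [0, 1, -2/3, 0, 0, -1/3, -16/3]
R3 ← R3 − (1/3)·R1: [0, -4, 8/3, 0, 0, 4/3, -26/3]
R5 ← R5 − (1/3)·R1: [0, 5, -10/3, 0, 0, -5/3, -20/3]
R3 ← R3 + (4)·R2: [0, 0, 0, 0, 0, 0, -30]
R4 ← R4 + (3)·R2: [0, 0, 0, 0, 0, 0, -10]
R5 ← R5 − (5)·R2: [0, 0, 0, 0, 0, 0, 20]
R4 ← R4 − (1/3)·R3: [0, 0, 0, 0, 0, 0, 0]
R5 ← R5 + (2/3)·R3: [0, 0, 0, 0, 0, 0, 0]
The echelon form has 3 nonzero rows; the last pivot sits in the augmented column, so rank(P) = 2 but rank([P|b]) = 3.
Since the ranks differ, the system is inconsistent.
It has no solutions.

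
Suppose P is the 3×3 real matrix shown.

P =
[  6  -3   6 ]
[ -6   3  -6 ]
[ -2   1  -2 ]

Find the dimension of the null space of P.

Row reduce to echelon form.
R2 ← R2 + R1: [0, 0, 0]
R3 ← R3 + (1/3)·R1: [0, 0, 0]
1 nonzero row, so rank(P) = 1.
P has 3 columns; by rank–nullity, nullity = 3 − 1 = 2.

2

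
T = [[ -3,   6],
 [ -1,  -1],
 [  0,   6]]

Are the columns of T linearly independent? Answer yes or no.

Row reduce T to echelon form.
R2 ← R2 − (1/3)·R1: [0, -3]
R3 ← R3 + (2)·R2: [0, 0]
2 pivots among 2 columns.
Every column is a pivot column, so the columns are linearly independent.

yes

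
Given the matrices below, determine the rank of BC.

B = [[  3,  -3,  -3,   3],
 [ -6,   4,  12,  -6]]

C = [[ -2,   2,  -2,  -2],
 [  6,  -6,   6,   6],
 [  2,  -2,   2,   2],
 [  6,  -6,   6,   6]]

First compute BC:
[[-12,  12, -12, -12],
 [ 24, -24,  24,  24]]
Now row reduce the product.
R2 ← R2 + (2)·R1: [0, 0, 0, 0]
1 nonzero row, so rank(BC) = 1.

1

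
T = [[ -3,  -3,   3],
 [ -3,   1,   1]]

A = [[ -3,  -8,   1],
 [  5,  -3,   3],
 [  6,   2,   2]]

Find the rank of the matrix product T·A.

First compute TA:
[[ 12,  39,  -6],
 [ 20,  23,   2]]
Now row reduce the product.
R2 ← R2 − (5/3)·R1: [0, -42, 12]
2 nonzero rows, so rank(TA) = 2.

2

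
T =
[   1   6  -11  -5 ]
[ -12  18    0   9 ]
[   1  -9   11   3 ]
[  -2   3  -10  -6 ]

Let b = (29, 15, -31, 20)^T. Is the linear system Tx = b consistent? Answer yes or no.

Row reduce the augmented matrix [T | b].
R2 ← R2 + (12)·R1: [0, 90, -132, -51, 363]
R3 ← R3 − R1: [0, -15, 22, 8, -60]
R4 ← R4 + (2)·R1: [0, 15, -32, -16, 78]
R3 ← R3 + (1/6)·R2: [0, 0, 0, -1/2, 1/2]
R4 ← R4 − (1/6)·R2: [0, 0, -10, -15/2, 35/2]
Swap R3 ↔ R4
The echelon form has 4 nonzero rows, and every pivot lies in the first 4 columns, so rank(T) = rank([T|b]) = 4.
The system is consistent.

yes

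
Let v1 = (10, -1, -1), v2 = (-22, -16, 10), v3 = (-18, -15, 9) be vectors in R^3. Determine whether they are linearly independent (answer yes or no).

Form the matrix with these vectors as rows and row reduce.
R2 ← R2 + (11/5)·R1: [0, -91/5, 39/5]
R3 ← R3 + (9/5)·R1: [0, -84/5, 36/5]
R3 ← R3 − (12/13)·R2: [0, 0, 0]
2 nonzero rows, so the 3 vectors span a space of dimension 2.
Since 2 < 3, the vectors are linearly dependent.

no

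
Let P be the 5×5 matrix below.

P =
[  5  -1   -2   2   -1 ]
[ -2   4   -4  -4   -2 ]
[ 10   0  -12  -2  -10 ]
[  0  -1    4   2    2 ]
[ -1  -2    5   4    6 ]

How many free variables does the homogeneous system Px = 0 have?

Row reduce to echelon form.
R2 ← R2 + (2/5)·R1: [0, 18/5, -24/5, -16/5, -12/5]
R3 ← R3 − (2)·R1: [0, 2, -8, -6, -8]
R5 ← R5 + (1/5)·R1: [0, -11/5, 23/5, 22/5, 29/5]
R3 ← R3 − (5/9)·R2: [0, 0, -16/3, -38/9, -20/3]
R4 ← R4 + (5/18)·R2: [0, 0, 8/3, 10/9, 4/3]
R5 ← R5 + (11/18)·R2: [0, 0, 5/3, 22/9, 13/3]
R4 ← R4 + (1/2)·R3: [0, 0, 0, -1, -2]
R5 ← R5 + (5/16)·R3: [0, 0, 0, 9/8, 9/4]
R5 ← R5 + (9/8)·R4: [0, 0, 0, 0, 0]
4 nonzero rows, so rank(P) = 4.
P has 5 columns; by rank–nullity, nullity = 5 − 4 = 1.

1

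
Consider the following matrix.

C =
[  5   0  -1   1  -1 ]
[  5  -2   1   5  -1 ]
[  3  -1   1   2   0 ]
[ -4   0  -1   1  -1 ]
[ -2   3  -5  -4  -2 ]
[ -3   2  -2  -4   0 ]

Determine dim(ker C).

2

Row reduce to echelon form.
R2 ← R2 − R1: [0, -2, 2, 4, 0]
R3 ← R3 − (3/5)·R1: [0, -1, 8/5, 7/5, 3/5]
R4 ← R4 + (4/5)·R1: [0, 0, -9/5, 9/5, -9/5]
R5 ← R5 + (2/5)·R1: [0, 3, -27/5, -18/5, -12/5]
R6 ← R6 + (3/5)·R1: [0, 2, -13/5, -17/5, -3/5]
R3 ← R3 − (1/2)·R2: [0, 0, 3/5, -3/5, 3/5]
R5 ← R5 + (3/2)·R2: [0, 0, -12/5, 12/5, -12/5]
R6 ← R6 + R2: [0, 0, -3/5, 3/5, -3/5]
R4 ← R4 + (3)·R3: [0, 0, 0, 0, 0]
R5 ← R5 + (4)·R3: [0, 0, 0, 0, 0]
R6 ← R6 + R3: [0, 0, 0, 0, 0]
3 nonzero rows, so rank(C) = 3.
C has 5 columns; by rank–nullity, nullity = 5 − 3 = 2.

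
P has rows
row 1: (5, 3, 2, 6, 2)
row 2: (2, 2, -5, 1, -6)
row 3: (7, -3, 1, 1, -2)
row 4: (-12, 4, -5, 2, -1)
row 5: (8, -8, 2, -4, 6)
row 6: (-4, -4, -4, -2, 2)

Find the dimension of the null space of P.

Row reduce to echelon form.
R2 ← R2 − (2/5)·R1: [0, 4/5, -29/5, -7/5, -34/5]
R3 ← R3 − (7/5)·R1: [0, -36/5, -9/5, -37/5, -24/5]
R4 ← R4 + (12/5)·R1: [0, 56/5, -1/5, 82/5, 19/5]
R5 ← R5 − (8/5)·R1: [0, -64/5, -6/5, -68/5, 14/5]
R6 ← R6 + (4/5)·R1: [0, -8/5, -12/5, 14/5, 18/5]
R3 ← R3 + (9)·R2: [0, 0, -54, -20, -66]
R4 ← R4 − (14)·R2: [0, 0, 81, 36, 99]
R5 ← R5 + (16)·R2: [0, 0, -94, -36, -106]
R6 ← R6 + (2)·R2: [0, 0, -14, 0, -10]
R4 ← R4 + (3/2)·R3: [0, 0, 0, 6, 0]
R5 ← R5 − (47/27)·R3: [0, 0, 0, -32/27, 80/9]
R6 ← R6 − (7/27)·R3: [0, 0, 0, 140/27, 64/9]
R5 ← R5 + (16/81)·R4: [0, 0, 0, 0, 80/9]
R6 ← R6 − (70/81)·R4: [0, 0, 0, 0, 64/9]
R6 ← R6 − (4/5)·R5: [0, 0, 0, 0, 0]
5 nonzero rows, so rank(P) = 5.
P has 5 columns; by rank–nullity, nullity = 5 − 5 = 0.

0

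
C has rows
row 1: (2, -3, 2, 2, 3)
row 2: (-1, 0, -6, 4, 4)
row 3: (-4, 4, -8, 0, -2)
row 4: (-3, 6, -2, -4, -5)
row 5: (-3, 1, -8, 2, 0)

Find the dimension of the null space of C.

Row reduce to echelon form.
R2 ← R2 + (1/2)·R1: [0, -3/2, -5, 5, 11/2]
R3 ← R3 + (2)·R1: [0, -2, -4, 4, 4]
R4 ← R4 + (3/2)·R1: [0, 3/2, 1, -1, -1/2]
R5 ← R5 + (3/2)·R1: [0, -7/2, -5, 5, 9/2]
R3 ← R3 − (4/3)·R2: [0, 0, 8/3, -8/3, -10/3]
R4 ← R4 + R2: [0, 0, -4, 4, 5]
R5 ← R5 − (7/3)·R2: [0, 0, 20/3, -20/3, -25/3]
R4 ← R4 + (3/2)·R3: [0, 0, 0, 0, 0]
R5 ← R5 − (5/2)·R3: [0, 0, 0, 0, 0]
3 nonzero rows, so rank(C) = 3.
C has 5 columns; by rank–nullity, nullity = 5 − 3 = 2.

2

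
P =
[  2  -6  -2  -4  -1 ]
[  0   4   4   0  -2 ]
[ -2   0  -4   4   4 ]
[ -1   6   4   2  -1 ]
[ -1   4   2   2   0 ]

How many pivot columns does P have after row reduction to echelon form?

2

Row reduce to echelon form.
R3 ← R3 + R1: [0, -6, -6, 0, 3]
R4 ← R4 + (1/2)·R1: [0, 3, 3, 0, -3/2]
R5 ← R5 + (1/2)·R1: [0, 1, 1, 0, -1/2]
R3 ← R3 + (3/2)·R2: [0, 0, 0, 0, 0]
R4 ← R4 − (3/4)·R2: [0, 0, 0, 0, 0]
R5 ← R5 − (1/4)·R2: [0, 0, 0, 0, 0]
Echelon form has 2 nonzero rows, so rank(P) = 2.
Each nonzero row contributes one pivot column: 2 pivot columns.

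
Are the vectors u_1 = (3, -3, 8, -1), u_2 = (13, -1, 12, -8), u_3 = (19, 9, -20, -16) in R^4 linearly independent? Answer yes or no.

Form the matrix with these vectors as rows and row reduce.
R2 ← R2 − (13/3)·R1: [0, 12, -68/3, -11/3]
R3 ← R3 − (19/3)·R1: [0, 28, -212/3, -29/3]
R3 ← R3 − (7/3)·R2: [0, 0, -160/9, -10/9]
3 nonzero rows, so the 3 vectors span a space of dimension 3.
Since 3 = 3, the vectors are linearly independent.

yes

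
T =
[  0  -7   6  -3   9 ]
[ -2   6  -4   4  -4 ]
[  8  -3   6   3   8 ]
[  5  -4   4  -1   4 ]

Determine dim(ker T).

Row reduce to echelon form.
Swap R1 ↔ R2
R3 ← R3 + (4)·R1: [0, 21, -10, 19, -8]
R4 ← R4 + (5/2)·R1: [0, 11, -6, 9, -6]
R3 ← R3 + (3)·R2: [0, 0, 8, 10, 19]
R4 ← R4 + (11/7)·R2: [0, 0, 24/7, 30/7, 57/7]
R4 ← R4 − (3/7)·R3: [0, 0, 0, 0, 0]
3 nonzero rows, so rank(T) = 3.
T has 5 columns; by rank–nullity, nullity = 5 − 3 = 2.

2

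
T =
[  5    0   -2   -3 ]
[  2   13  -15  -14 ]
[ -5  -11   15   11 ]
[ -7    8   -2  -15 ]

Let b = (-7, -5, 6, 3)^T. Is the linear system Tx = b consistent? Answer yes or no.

no

Row reduce the augmented matrix [T | b].
R2 ← R2 − (2/5)·R1: [0, 13, -71/5, -64/5, -11/5]
R3 ← R3 + R1: [0, -11, 13, 8, -1]
R4 ← R4 + (7/5)·R1: [0, 8, -24/5, -96/5, -34/5]
R3 ← R3 + (11/13)·R2: [0, 0, 64/65, -184/65, -186/65]
R4 ← R4 − (8/13)·R2: [0, 0, 256/65, -736/65, -354/65]
R4 ← R4 − (4)·R3: [0, 0, 0, 0, 6]
The echelon form has 4 nonzero rows; the last pivot sits in the augmented column, so rank(T) = 3 but rank([T|b]) = 4.
Since the ranks differ, the system is inconsistent.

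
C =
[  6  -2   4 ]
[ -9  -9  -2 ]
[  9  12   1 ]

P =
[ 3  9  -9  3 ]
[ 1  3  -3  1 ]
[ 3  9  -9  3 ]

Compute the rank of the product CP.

1

First compute CP:
[[ 28,  84, -84,  28],
 [-42, -126, 126, -42],
 [ 42, 126, -126,  42]]
Now row reduce the product.
R2 ← R2 + (3/2)·R1: [0, 0, 0, 0]
R3 ← R3 − (3/2)·R1: [0, 0, 0, 0]
1 nonzero row, so rank(CP) = 1.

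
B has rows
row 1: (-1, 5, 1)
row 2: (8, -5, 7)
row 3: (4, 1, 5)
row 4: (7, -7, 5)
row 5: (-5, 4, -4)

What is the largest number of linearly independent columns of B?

Row reduce to echelon form.
R2 ← R2 + (8)·R1: [0, 35, 15]
R3 ← R3 + (4)·R1: [0, 21, 9]
R4 ← R4 + (7)·R1: [0, 28, 12]
R5 ← R5 − (5)·R1: [0, -21, -9]
R3 ← R3 − (3/5)·R2: [0, 0, 0]
R4 ← R4 − (4/5)·R2: [0, 0, 0]
R5 ← R5 + (3/5)·R2: [0, 0, 0]
Echelon form has 2 nonzero rows, so rank(B) = 2.
The rank gives the maximum number of linearly independent columns: 2.

2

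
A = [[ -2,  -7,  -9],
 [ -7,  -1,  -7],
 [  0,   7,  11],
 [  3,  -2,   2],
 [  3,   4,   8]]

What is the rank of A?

Row reduce to echelon form.
R2 ← R2 − (7/2)·R1: [0, 47/2, 49/2]
R4 ← R4 + (3/2)·R1: [0, -25/2, -23/2]
R5 ← R5 + (3/2)·R1: [0, -13/2, -11/2]
R3 ← R3 − (14/47)·R2: [0, 0, 174/47]
R4 ← R4 + (25/47)·R2: [0, 0, 72/47]
R5 ← R5 + (13/47)·R2: [0, 0, 60/47]
R4 ← R4 − (12/29)·R3: [0, 0, 0]
R5 ← R5 − (10/29)·R3: [0, 0, 0]
Echelon form has 3 nonzero rows, so rank(A) = 3.

3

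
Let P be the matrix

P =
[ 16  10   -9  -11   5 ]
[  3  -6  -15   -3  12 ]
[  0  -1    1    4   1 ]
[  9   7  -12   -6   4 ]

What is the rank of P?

Row reduce to echelon form.
R2 ← R2 − (3/16)·R1: [0, -63/8, -213/16, -15/16, 177/16]
R4 ← R4 − (9/16)·R1: [0, 11/8, -111/16, 3/16, 19/16]
R3 ← R3 − (8/63)·R2: [0, 0, 113/42, 173/42, -17/42]
R4 ← R4 + (11/63)·R2: [0, 0, -389/42, 1/42, 131/42]
R4 ← R4 + (389/113)·R3: [0, 0, 0, 1605/113, 195/113]
Echelon form has 4 nonzero rows, so rank(P) = 4.

4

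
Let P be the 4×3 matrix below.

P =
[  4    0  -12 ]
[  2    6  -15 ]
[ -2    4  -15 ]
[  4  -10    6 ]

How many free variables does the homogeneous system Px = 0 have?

Row reduce to echelon form.
R2 ← R2 − (1/2)·R1: [0, 6, -9]
R3 ← R3 + (1/2)·R1: [0, 4, -21]
R4 ← R4 − R1: [0, -10, 18]
R3 ← R3 − (2/3)·R2: [0, 0, -15]
R4 ← R4 + (5/3)·R2: [0, 0, 3]
R4 ← R4 + (1/5)·R3: [0, 0, 0]
3 nonzero rows, so rank(P) = 3.
P has 3 columns; by rank–nullity, nullity = 3 − 3 = 0.

0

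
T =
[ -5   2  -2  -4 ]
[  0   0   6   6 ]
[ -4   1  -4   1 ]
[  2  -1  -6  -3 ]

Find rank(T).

Row reduce to echelon form.
R3 ← R3 − (4/5)·R1: [0, -3/5, -12/5, 21/5]
R4 ← R4 + (2/5)·R1: [0, -1/5, -34/5, -23/5]
Swap R2 ↔ R3
R4 ← R4 − (1/3)·R2: [0, 0, -6, -6]
R4 ← R4 + R3: [0, 0, 0, 0]
Echelon form has 3 nonzero rows, so rank(T) = 3.

3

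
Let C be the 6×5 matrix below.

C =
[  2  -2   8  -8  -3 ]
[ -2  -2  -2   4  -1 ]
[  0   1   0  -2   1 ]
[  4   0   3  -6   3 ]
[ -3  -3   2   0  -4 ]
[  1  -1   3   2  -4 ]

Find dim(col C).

4

Row reduce to echelon form.
R2 ← R2 + R1: [0, -4, 6, -4, -4]
R4 ← R4 − (2)·R1: [0, 4, -13, 10, 9]
R5 ← R5 + (3/2)·R1: [0, -6, 14, -12, -17/2]
R6 ← R6 − (1/2)·R1: [0, 0, -1, 6, -5/2]
R3 ← R3 + (1/4)·R2: [0, 0, 3/2, -3, 0]
R4 ← R4 + R2: [0, 0, -7, 6, 5]
R5 ← R5 − (3/2)·R2: [0, 0, 5, -6, -5/2]
R4 ← R4 + (14/3)·R3: [0, 0, 0, -8, 5]
R5 ← R5 − (10/3)·R3: [0, 0, 0, 4, -5/2]
R6 ← R6 + (2/3)·R3: [0, 0, 0, 4, -5/2]
R5 ← R5 + (1/2)·R4: [0, 0, 0, 0, 0]
R6 ← R6 + (1/2)·R4: [0, 0, 0, 0, 0]
Echelon form has 4 nonzero rows, so rank(C) = 4.
The column space has dimension equal to the rank: 4.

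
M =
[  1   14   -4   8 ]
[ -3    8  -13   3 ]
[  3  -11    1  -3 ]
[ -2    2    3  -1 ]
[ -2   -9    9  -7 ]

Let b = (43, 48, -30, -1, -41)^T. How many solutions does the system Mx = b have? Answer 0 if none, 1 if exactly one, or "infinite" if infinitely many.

infinite

Row reduce the augmented matrix [M | b].
R2 ← R2 + (3)·R1: [0, 50, -25, 27, 177]
R3 ← R3 − (3)·R1: [0, -53, 13, -27, -159]
R4 ← R4 + (2)·R1: [0, 30, -5, 15, 85]
R5 ← R5 + (2)·R1: [0, 19, 1, 9, 45]
R3 ← R3 + (53/50)·R2: [0, 0, -27/2, 81/50, 1431/50]
R4 ← R4 − (3/5)·R2: [0, 0, 10, -6/5, -106/5]
R5 ← R5 − (19/50)·R2: [0, 0, 21/2, -63/50, -1113/50]
R4 ← R4 + (20/27)·R3: [0, 0, 0, 0, 0]
R5 ← R5 + (7/9)·R3: [0, 0, 0, 0, 0]
The echelon form has 3 nonzero rows, and every pivot lies in the first 4 columns, so rank(M) = rank([M|b]) = 3.
The system is consistent.
rank = 3 < 4 unknowns, so there are infinitely many solutions.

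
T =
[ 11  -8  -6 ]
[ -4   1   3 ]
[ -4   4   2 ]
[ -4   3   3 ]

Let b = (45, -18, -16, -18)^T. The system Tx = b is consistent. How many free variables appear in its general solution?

0

Row reduce the augmented matrix [T | b].
R2 ← R2 + (4/11)·R1: [0, -21/11, 9/11, -18/11]
R3 ← R3 + (4/11)·R1: [0, 12/11, -2/11, 4/11]
R4 ← R4 + (4/11)·R1: [0, 1/11, 9/11, -18/11]
R3 ← R3 + (4/7)·R2: [0, 0, 2/7, -4/7]
R4 ← R4 + (1/21)·R2: [0, 0, 6/7, -12/7]
R4 ← R4 − (3)·R3: [0, 0, 0, 0]
The echelon form has 3 nonzero rows, and every pivot lies in the first 3 columns, so rank(T) = rank([T|b]) = 3.
The system is consistent.
Free variables = (unknowns) − (rank) = 3 − 3 = 0.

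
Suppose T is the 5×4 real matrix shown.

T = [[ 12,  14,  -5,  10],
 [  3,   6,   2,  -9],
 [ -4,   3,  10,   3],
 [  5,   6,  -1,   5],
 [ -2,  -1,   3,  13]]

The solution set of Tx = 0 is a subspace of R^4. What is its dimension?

0

Row reduce to echelon form.
R2 ← R2 − (1/4)·R1: [0, 5/2, 13/4, -23/2]
R3 ← R3 + (1/3)·R1: [0, 23/3, 25/3, 19/3]
R4 ← R4 − (5/12)·R1: [0, 1/6, 13/12, 5/6]
R5 ← R5 + (1/6)·R1: [0, 4/3, 13/6, 44/3]
R3 ← R3 − (46/15)·R2: [0, 0, -49/30, 208/5]
R4 ← R4 − (1/15)·R2: [0, 0, 13/15, 8/5]
R5 ← R5 − (8/15)·R2: [0, 0, 13/30, 104/5]
R4 ← R4 + (26/49)·R3: [0, 0, 0, 1160/49]
R5 ← R5 + (13/49)·R3: [0, 0, 0, 1560/49]
R5 ← R5 − (39/29)·R4: [0, 0, 0, 0]
4 nonzero rows, so rank(T) = 4.
T has 4 columns; by rank–nullity, nullity = 4 − 4 = 0.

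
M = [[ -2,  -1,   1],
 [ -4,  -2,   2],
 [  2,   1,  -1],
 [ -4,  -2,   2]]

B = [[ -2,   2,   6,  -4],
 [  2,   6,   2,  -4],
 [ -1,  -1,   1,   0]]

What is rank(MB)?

First compute MB:
[[  1, -11, -13,  12],
 [  2, -22, -26,  24],
 [ -1,  11,  13, -12],
 [  2, -22, -26,  24]]
Now row reduce the product.
R2 ← R2 − (2)·R1: [0, 0, 0, 0]
R3 ← R3 + R1: [0, 0, 0, 0]
R4 ← R4 − (2)·R1: [0, 0, 0, 0]
1 nonzero row, so rank(MB) = 1.

1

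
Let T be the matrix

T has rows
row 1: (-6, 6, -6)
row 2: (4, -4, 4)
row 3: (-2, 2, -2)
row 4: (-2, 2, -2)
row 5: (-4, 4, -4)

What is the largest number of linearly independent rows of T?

1

Row reduce to echelon form.
R2 ← R2 + (2/3)·R1: [0, 0, 0]
R3 ← R3 − (1/3)·R1: [0, 0, 0]
R4 ← R4 − (1/3)·R1: [0, 0, 0]
R5 ← R5 − (2/3)·R1: [0, 0, 0]
Echelon form has 1 nonzero row, so rank(T) = 1.
The rank gives the maximum number of linearly independent rows: 1.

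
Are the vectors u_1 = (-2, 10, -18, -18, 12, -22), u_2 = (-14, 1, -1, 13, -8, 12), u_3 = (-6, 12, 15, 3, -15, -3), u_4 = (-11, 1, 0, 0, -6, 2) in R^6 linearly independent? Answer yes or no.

yes

Form the matrix with these vectors as rows and row reduce.
R2 ← R2 − (7)·R1: [0, -69, 125, 139, -92, 166]
R3 ← R3 − (3)·R1: [0, -18, 69, 57, -51, 63]
R4 ← R4 − (11/2)·R1: [0, -54, 99, 99, -72, 123]
R3 ← R3 − (6/23)·R2: [0, 0, 837/23, 477/23, -27, 453/23]
R4 ← R4 − (18/23)·R2: [0, 0, 27/23, -225/23, 0, -159/23]
R4 ← R4 − (1/31)·R3: [0, 0, 0, -324/31, 27/31, -234/31]
4 nonzero rows, so the 4 vectors span a space of dimension 4.
Since 4 = 4, the vectors are linearly independent.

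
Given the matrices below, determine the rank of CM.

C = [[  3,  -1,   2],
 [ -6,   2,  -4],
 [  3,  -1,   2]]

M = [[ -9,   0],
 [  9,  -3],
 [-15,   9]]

1

First compute CM:
[[-66,  21],
 [132, -42],
 [-66,  21]]
Now row reduce the product.
R2 ← R2 + (2)·R1: [0, 0]
R3 ← R3 − R1: [0, 0]
1 nonzero row, so rank(CM) = 1.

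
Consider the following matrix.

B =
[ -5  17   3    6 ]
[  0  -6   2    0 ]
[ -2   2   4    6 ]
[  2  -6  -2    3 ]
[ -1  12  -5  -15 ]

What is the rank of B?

Row reduce to echelon form.
R3 ← R3 − (2/5)·R1: [0, -24/5, 14/5, 18/5]
R4 ← R4 + (2/5)·R1: [0, 4/5, -4/5, 27/5]
R5 ← R5 − (1/5)·R1: [0, 43/5, -28/5, -81/5]
R3 ← R3 − (4/5)·R2: [0, 0, 6/5, 18/5]
R4 ← R4 + (2/15)·R2: [0, 0, -8/15, 27/5]
R5 ← R5 + (43/30)·R2: [0, 0, -41/15, -81/5]
R4 ← R4 + (4/9)·R3: [0, 0, 0, 7]
R5 ← R5 + (41/18)·R3: [0, 0, 0, -8]
R5 ← R5 + (8/7)·R4: [0, 0, 0, 0]
Echelon form has 4 nonzero rows, so rank(B) = 4.

4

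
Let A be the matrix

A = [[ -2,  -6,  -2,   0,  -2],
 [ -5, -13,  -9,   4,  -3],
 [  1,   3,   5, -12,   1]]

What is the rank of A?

Row reduce to echelon form.
R2 ← R2 − (5/2)·R1: [0, 2, -4, 4, 2]
R3 ← R3 + (1/2)·R1: [0, 0, 4, -12, 0]
Echelon form has 3 nonzero rows, so rank(A) = 3.

3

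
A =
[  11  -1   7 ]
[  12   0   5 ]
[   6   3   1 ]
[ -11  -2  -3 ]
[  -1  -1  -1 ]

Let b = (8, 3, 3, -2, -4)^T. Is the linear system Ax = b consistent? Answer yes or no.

yes

Row reduce the augmented matrix [A | b].
R2 ← R2 − (12/11)·R1: [0, 12/11, -29/11, -63/11]
R3 ← R3 − (6/11)·R1: [0, 39/11, -31/11, -15/11]
R4 ← R4 + R1: [0, -3, 4, 6]
R5 ← R5 + (1/11)·R1: [0, -12/11, -4/11, -36/11]
R3 ← R3 − (13/4)·R2: [0, 0, 23/4, 69/4]
R4 ← R4 + (11/4)·R2: [0, 0, -13/4, -39/4]
R5 ← R5 + R2: [0, 0, -3, -9]
R4 ← R4 + (13/23)·R3: [0, 0, 0, 0]
R5 ← R5 + (12/23)·R3: [0, 0, 0, 0]
The echelon form has 3 nonzero rows, and every pivot lies in the first 3 columns, so rank(A) = rank([A|b]) = 3.
The system is consistent.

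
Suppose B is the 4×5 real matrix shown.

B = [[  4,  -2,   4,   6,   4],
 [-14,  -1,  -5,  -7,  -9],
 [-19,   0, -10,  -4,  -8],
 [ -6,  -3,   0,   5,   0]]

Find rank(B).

Row reduce to echelon form.
R2 ← R2 + (7/2)·R1: [0, -8, 9, 14, 5]
R3 ← R3 + (19/4)·R1: [0, -19/2, 9, 49/2, 11]
R4 ← R4 + (3/2)·R1: [0, -6, 6, 14, 6]
R3 ← R3 − (19/16)·R2: [0, 0, -27/16, 63/8, 81/16]
R4 ← R4 − (3/4)·R2: [0, 0, -3/4, 7/2, 9/4]
R4 ← R4 − (4/9)·R3: [0, 0, 0, 0, 0]
Echelon form has 3 nonzero rows, so rank(B) = 3.

3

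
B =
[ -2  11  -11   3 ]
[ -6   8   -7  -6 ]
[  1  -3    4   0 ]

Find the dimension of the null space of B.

Row reduce to echelon form.
R2 ← R2 − (3)·R1: [0, -25, 26, -15]
R3 ← R3 + (1/2)·R1: [0, 5/2, -3/2, 3/2]
R3 ← R3 + (1/10)·R2: [0, 0, 11/10, 0]
3 nonzero rows, so rank(B) = 3.
B has 4 columns; by rank–nullity, nullity = 4 − 3 = 1.

1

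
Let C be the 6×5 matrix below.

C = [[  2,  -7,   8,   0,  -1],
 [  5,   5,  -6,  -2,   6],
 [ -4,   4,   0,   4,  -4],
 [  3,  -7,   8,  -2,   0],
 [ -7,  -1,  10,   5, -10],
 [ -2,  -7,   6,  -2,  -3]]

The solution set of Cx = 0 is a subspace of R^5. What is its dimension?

0

Row reduce to echelon form.
R2 ← R2 − (5/2)·R1: [0, 45/2, -26, -2, 17/2]
R3 ← R3 + (2)·R1: [0, -10, 16, 4, -6]
R4 ← R4 − (3/2)·R1: [0, 7/2, -4, -2, 3/2]
R5 ← R5 + (7/2)·R1: [0, -51/2, 38, 5, -27/2]
R6 ← R6 + R1: [0, -14, 14, -2, -4]
R3 ← R3 + (4/9)·R2: [0, 0, 40/9, 28/9, -20/9]
R4 ← R4 − (7/45)·R2: [0, 0, 2/45, -76/45, 8/45]
R5 ← R5 + (17/15)·R2: [0, 0, 128/15, 41/15, -58/15]
R6 ← R6 + (28/45)·R2: [0, 0, -98/45, -146/45, 58/45]
R4 ← R4 − (1/100)·R3: [0, 0, 0, -43/25, 1/5]
R5 ← R5 − (48/25)·R3: [0, 0, 0, -81/25, 2/5]
R6 ← R6 + (49/100)·R3: [0, 0, 0, -43/25, 1/5]
R5 ← R5 − (81/43)·R4: [0, 0, 0, 0, 1/43]
R6 ← R6 − R4: [0, 0, 0, 0, 0]
5 nonzero rows, so rank(C) = 5.
C has 5 columns; by rank–nullity, nullity = 5 − 5 = 0.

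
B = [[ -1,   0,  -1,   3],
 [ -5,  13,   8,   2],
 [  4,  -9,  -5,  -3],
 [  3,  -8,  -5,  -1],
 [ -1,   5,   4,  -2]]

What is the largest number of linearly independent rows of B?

Row reduce to echelon form.
R2 ← R2 − (5)·R1: [0, 13, 13, -13]
R3 ← R3 + (4)·R1: [0, -9, -9, 9]
R4 ← R4 + (3)·R1: [0, -8, -8, 8]
R5 ← R5 − R1: [0, 5, 5, -5]
R3 ← R3 + (9/13)·R2: [0, 0, 0, 0]
R4 ← R4 + (8/13)·R2: [0, 0, 0, 0]
R5 ← R5 − (5/13)·R2: [0, 0, 0, 0]
Echelon form has 2 nonzero rows, so rank(B) = 2.
The rank gives the maximum number of linearly independent rows: 2.

2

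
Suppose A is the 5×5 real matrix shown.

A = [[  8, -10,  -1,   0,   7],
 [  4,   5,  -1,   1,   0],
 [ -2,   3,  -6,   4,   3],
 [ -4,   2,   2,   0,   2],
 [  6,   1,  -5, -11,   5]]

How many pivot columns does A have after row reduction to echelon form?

5

Row reduce to echelon form.
R2 ← R2 − (1/2)·R1: [0, 10, -1/2, 1, -7/2]
R3 ← R3 + (1/4)·R1: [0, 1/2, -25/4, 4, 19/4]
R4 ← R4 + (1/2)·R1: [0, -3, 3/2, 0, 11/2]
R5 ← R5 − (3/4)·R1: [0, 17/2, -17/4, -11, -1/4]
R3 ← R3 − (1/20)·R2: [0, 0, -249/40, 79/20, 197/40]
R4 ← R4 + (3/10)·R2: [0, 0, 27/20, 3/10, 89/20]
R5 ← R5 − (17/20)·R2: [0, 0, -153/40, -237/20, 109/40]
R4 ← R4 + (18/83)·R3: [0, 0, 0, 96/83, 458/83]
R5 ← R5 − (51/83)·R3: [0, 0, 0, -1185/83, -25/83]
R5 ← R5 + (395/32)·R4: [0, 0, 0, 0, 1085/16]
Echelon form has 5 nonzero rows, so rank(A) = 5.
Each nonzero row contributes one pivot column: 5 pivot columns.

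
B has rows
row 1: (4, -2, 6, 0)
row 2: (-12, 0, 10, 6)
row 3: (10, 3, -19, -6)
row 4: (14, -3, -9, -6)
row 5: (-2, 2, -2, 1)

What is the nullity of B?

0

Row reduce to echelon form.
R2 ← R2 + (3)·R1: [0, -6, 28, 6]
R3 ← R3 − (5/2)·R1: [0, 8, -34, -6]
R4 ← R4 − (7/2)·R1: [0, 4, -30, -6]
R5 ← R5 + (1/2)·R1: [0, 1, 1, 1]
R3 ← R3 + (4/3)·R2: [0, 0, 10/3, 2]
R4 ← R4 + (2/3)·R2: [0, 0, -34/3, -2]
R5 ← R5 + (1/6)·R2: [0, 0, 17/3, 2]
R4 ← R4 + (17/5)·R3: [0, 0, 0, 24/5]
R5 ← R5 − (17/10)·R3: [0, 0, 0, -7/5]
R5 ← R5 + (7/24)·R4: [0, 0, 0, 0]
4 nonzero rows, so rank(B) = 4.
B has 4 columns; by rank–nullity, nullity = 4 − 4 = 0.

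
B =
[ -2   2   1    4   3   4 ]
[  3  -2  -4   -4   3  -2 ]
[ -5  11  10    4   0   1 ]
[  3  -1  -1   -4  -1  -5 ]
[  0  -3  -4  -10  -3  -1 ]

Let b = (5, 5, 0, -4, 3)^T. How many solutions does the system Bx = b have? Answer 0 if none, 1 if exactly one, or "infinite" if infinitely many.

0

Row reduce the augmented matrix [B | b].
R2 ← R2 + (3/2)·R1: [0, 1, -5/2, 2, 15/2, 4, 25/2]
R3 ← R3 − (5/2)·R1: [0, 6, 15/2, -6, -15/2, -9, -25/2]
R4 ← R4 + (3/2)·R1: [0, 2, 1/2, 2, 7/2, 1, 7/2]
R3 ← R3 − (6)·R2: [0, 0, 45/2, -18, -105/2, -33, -175/2]
R4 ← R4 − (2)·R2: [0, 0, 11/2, -2, -23/2, -7, -43/2]
R5 ← R5 + (3)·R2: [0, 0, -23/2, -4, 39/2, 11, 81/2]
R4 ← R4 − (11/45)·R3: [0, 0, 0, 12/5, 4/3, 16/15, -1/9]
R5 ← R5 + (23/45)·R3: [0, 0, 0, -66/5, -22/3, -88/15, -38/9]
R5 ← R5 + (11/2)·R4: [0, 0, 0, 0, 0, 0, -29/6]
The echelon form has 5 nonzero rows; the last pivot sits in the augmented column, so rank(B) = 4 but rank([B|b]) = 5.
Since the ranks differ, the system is inconsistent.
It has no solutions.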